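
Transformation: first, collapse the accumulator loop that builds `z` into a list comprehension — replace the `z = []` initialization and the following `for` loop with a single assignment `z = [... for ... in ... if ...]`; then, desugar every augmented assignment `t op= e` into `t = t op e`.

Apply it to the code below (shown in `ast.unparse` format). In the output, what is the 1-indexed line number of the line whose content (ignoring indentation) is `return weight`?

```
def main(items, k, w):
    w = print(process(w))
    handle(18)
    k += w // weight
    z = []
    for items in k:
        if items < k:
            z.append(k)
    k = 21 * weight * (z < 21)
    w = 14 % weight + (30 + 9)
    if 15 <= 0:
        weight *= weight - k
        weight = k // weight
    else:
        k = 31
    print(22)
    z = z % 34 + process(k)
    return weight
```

15

Transformed code:
def main(items, k, w):
    w = print(process(w))
    handle(18)
    k = k + w // weight
    z = [k for items in k if items < k]
    k = 21 * weight * (z < 21)
    w = 14 % weight + (30 + 9)
    if 15 <= 0:
        weight = weight * (weight - k)
        weight = k // weight
    else:
        k = 31
    print(22)
    z = z % 34 + process(k)
    return weight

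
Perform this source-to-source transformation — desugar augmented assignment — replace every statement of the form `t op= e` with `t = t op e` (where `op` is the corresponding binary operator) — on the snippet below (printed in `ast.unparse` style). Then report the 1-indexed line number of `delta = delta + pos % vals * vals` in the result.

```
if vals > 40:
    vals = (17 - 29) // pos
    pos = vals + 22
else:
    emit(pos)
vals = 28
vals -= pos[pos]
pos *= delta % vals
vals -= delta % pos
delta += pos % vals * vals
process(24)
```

Transformed code:
if vals > 40:
    vals = (17 - 29) // pos
    pos = vals + 22
else:
    emit(pos)
vals = 28
vals = vals - pos[pos]
pos = pos * (delta % vals)
vals = vals - delta % pos
delta = delta + pos % vals * vals
process(24)

10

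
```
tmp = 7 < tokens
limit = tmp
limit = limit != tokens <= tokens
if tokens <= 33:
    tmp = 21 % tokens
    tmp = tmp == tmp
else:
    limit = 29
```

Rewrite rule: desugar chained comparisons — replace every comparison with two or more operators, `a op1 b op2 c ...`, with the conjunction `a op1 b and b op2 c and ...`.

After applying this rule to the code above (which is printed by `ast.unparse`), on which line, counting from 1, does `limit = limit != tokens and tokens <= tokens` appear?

Transformed code:
tmp = 7 < tokens
limit = tmp
limit = limit != tokens and tokens <= tokens
if tokens <= 33:
    tmp = 21 % tokens
    tmp = tmp == tmp
else:
    limit = 29

3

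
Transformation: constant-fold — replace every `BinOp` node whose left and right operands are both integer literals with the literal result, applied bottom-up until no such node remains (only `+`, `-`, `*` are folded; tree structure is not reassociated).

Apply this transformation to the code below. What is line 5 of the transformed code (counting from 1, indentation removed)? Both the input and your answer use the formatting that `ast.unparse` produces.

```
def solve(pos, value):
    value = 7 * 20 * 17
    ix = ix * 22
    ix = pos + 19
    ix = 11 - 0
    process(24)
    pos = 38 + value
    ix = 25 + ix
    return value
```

Transformed code:
def solve(pos, value):
    value = 2380
    ix = ix * 22
    ix = pos + 19
    ix = 11
    process(24)
    pos = 38 + value
    ix = 25 + ix
    return value

ix = 11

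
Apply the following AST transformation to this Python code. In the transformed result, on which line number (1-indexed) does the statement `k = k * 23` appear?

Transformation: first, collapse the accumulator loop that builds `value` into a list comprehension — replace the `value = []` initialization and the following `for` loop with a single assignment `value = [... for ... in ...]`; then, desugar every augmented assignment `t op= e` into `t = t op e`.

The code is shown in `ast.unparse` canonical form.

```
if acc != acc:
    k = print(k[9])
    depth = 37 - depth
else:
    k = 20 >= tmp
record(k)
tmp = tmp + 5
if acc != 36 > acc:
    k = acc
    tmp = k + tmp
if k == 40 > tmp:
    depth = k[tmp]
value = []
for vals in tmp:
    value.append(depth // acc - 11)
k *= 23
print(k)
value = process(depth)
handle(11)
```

14

Transformed code:
if acc != acc:
    k = print(k[9])
    depth = 37 - depth
else:
    k = 20 >= tmp
record(k)
tmp = tmp + 5
if acc != 36 > acc:
    k = acc
    tmp = k + tmp
if k == 40 > tmp:
    depth = k[tmp]
value = [depth // acc - 11 for vals in tmp]
k = k * 23
print(k)
value = process(depth)
handle(11)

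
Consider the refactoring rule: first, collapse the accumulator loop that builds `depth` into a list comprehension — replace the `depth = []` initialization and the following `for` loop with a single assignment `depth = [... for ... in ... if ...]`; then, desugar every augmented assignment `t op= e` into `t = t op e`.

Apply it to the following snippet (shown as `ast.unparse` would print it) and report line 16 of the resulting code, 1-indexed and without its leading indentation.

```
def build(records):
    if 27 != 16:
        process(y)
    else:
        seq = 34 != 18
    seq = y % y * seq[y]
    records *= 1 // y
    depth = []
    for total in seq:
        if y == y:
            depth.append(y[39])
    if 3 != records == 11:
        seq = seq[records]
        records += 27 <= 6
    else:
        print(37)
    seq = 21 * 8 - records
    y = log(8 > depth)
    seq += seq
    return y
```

seq = seq + seq

Transformed code:
def build(records):
    if 27 != 16:
        process(y)
    else:
        seq = 34 != 18
    seq = y % y * seq[y]
    records = records * (1 // y)
    depth = [y[39] for total in seq if y == y]
    if 3 != records == 11:
        seq = seq[records]
        records = records + (27 <= 6)
    else:
        print(37)
    seq = 21 * 8 - records
    y = log(8 > depth)
    seq = seq + seq
    return y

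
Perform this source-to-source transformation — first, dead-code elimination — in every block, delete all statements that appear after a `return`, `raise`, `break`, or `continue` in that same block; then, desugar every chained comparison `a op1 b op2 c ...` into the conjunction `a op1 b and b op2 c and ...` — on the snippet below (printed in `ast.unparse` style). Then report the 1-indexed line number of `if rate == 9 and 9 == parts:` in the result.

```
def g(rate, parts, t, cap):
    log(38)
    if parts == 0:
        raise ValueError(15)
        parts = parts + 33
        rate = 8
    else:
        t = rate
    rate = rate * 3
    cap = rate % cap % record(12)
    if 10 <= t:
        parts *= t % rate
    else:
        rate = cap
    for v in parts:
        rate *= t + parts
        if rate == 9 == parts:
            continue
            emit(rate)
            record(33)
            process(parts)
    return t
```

Transformed code:
def g(rate, parts, t, cap):
    log(38)
    if parts == 0:
        raise ValueError(15)
    else:
        t = rate
    rate = rate * 3
    cap = rate % cap % record(12)
    if 10 <= t:
        parts *= t % rate
    else:
        rate = cap
    for v in parts:
        rate *= t + parts
        if rate == 9 and 9 == parts:
            continue
    return t

15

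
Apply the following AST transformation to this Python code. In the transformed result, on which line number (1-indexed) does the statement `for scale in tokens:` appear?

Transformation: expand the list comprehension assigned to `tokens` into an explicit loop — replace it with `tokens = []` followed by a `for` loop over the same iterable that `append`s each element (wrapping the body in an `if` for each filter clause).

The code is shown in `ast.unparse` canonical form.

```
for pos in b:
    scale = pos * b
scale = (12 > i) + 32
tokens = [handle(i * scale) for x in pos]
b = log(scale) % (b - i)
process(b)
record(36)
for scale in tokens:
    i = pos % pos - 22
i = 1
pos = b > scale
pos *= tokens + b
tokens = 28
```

10

Transformed code:
for pos in b:
    scale = pos * b
scale = (12 > i) + 32
tokens = []
for x in pos:
    tokens.append(handle(i * scale))
b = log(scale) % (b - i)
process(b)
record(36)
for scale in tokens:
    i = pos % pos - 22
i = 1
pos = b > scale
pos *= tokens + b
tokens = 28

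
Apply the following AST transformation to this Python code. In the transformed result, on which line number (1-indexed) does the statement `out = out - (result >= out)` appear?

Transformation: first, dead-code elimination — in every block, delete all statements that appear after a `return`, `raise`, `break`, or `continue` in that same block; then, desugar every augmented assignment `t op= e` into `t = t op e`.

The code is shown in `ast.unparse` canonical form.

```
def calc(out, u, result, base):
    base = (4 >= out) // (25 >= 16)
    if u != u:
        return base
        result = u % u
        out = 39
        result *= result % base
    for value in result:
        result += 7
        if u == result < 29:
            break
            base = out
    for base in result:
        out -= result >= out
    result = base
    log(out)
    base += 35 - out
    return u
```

Transformed code:
def calc(out, u, result, base):
    base = (4 >= out) // (25 >= 16)
    if u != u:
        return base
    for value in result:
        result = result + 7
        if u == result < 29:
            break
    for base in result:
        out = out - (result >= out)
    result = base
    log(out)
    base = base + (35 - out)
    return u

10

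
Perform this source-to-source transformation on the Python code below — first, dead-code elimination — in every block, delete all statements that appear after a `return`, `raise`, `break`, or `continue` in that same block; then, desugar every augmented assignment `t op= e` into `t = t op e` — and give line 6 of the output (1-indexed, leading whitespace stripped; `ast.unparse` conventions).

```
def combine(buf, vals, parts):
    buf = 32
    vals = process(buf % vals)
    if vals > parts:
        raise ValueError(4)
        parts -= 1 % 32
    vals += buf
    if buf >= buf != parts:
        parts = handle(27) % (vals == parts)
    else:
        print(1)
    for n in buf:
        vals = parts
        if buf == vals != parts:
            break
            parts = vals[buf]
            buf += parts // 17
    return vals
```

vals = vals + buf

Transformed code:
def combine(buf, vals, parts):
    buf = 32
    vals = process(buf % vals)
    if vals > parts:
        raise ValueError(4)
    vals = vals + buf
    if buf >= buf != parts:
        parts = handle(27) % (vals == parts)
    else:
        print(1)
    for n in buf:
        vals = parts
        if buf == vals != parts:
            break
    return vals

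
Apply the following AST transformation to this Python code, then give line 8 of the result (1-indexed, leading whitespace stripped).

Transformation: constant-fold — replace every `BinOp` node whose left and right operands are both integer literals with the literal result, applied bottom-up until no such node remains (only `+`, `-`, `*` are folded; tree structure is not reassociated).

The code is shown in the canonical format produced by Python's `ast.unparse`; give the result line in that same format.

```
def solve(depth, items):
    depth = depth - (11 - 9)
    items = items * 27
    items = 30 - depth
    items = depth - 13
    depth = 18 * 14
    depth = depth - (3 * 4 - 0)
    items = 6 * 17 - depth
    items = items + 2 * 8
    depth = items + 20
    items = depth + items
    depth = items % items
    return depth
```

items = 102 - depth

Transformed code:
def solve(depth, items):
    depth = depth - 2
    items = items * 27
    items = 30 - depth
    items = depth - 13
    depth = 252
    depth = depth - 12
    items = 102 - depth
    items = items + 16
    depth = items + 20
    items = depth + items
    depth = items % items
    return depth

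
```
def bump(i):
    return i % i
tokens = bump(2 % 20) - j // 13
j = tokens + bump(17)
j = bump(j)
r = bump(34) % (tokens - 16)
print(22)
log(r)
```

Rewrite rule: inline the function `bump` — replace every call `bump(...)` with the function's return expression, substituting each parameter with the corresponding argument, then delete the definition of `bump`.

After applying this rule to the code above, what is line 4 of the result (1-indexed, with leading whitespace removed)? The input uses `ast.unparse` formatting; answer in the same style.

r = 34 % 34 % (tokens - 16)

Transformed code:
tokens = 2 % 20 % (2 % 20) - j // 13
j = tokens + 17 % 17
j = j % j
r = 34 % 34 % (tokens - 16)
print(22)
log(r)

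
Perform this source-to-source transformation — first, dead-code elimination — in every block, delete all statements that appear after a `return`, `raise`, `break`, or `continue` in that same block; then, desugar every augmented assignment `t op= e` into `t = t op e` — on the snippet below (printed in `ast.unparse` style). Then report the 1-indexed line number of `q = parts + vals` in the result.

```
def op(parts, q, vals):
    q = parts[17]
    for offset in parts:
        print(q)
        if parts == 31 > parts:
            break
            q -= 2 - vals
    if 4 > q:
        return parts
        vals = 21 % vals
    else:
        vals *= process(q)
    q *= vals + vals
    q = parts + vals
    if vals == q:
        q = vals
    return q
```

Transformed code:
def op(parts, q, vals):
    q = parts[17]
    for offset in parts:
        print(q)
        if parts == 31 > parts:
            break
    if 4 > q:
        return parts
    else:
        vals = vals * process(q)
    q = q * (vals + vals)
    q = parts + vals
    if vals == q:
        q = vals
    return q

12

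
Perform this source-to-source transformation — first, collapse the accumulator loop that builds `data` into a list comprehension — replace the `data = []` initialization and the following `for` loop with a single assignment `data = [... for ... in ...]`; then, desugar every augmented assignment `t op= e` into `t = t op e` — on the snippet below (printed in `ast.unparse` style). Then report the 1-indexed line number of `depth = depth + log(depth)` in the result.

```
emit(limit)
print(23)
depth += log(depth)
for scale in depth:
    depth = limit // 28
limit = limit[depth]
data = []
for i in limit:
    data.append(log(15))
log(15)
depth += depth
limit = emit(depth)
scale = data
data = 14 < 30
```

3

Transformed code:
emit(limit)
print(23)
depth = depth + log(depth)
for scale in depth:
    depth = limit // 28
limit = limit[depth]
data = [log(15) for i in limit]
log(15)
depth = depth + depth
limit = emit(depth)
scale = data
data = 14 < 30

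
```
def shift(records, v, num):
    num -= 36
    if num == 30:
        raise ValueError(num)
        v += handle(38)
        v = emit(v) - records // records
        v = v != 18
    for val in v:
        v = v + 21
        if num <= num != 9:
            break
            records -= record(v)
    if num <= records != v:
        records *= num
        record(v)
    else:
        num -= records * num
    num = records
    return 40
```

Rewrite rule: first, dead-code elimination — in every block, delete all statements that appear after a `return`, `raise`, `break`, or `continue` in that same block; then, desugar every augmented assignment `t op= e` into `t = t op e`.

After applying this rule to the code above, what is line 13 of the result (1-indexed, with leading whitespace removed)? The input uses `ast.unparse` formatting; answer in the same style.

Transformed code:
def shift(records, v, num):
    num = num - 36
    if num == 30:
        raise ValueError(num)
    for val in v:
        v = v + 21
        if num <= num != 9:
            break
    if num <= records != v:
        records = records * num
        record(v)
    else:
        num = num - records * num
    num = records
    return 40

num = num - records * num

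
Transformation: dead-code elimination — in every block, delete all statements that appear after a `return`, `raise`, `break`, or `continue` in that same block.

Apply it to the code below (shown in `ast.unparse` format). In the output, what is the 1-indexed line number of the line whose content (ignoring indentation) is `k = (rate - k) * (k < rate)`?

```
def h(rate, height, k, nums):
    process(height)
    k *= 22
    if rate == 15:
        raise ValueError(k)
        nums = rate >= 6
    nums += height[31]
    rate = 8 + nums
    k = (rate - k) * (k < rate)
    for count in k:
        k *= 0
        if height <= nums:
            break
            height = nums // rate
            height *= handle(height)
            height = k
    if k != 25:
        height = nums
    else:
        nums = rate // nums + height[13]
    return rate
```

8

Transformed code:
def h(rate, height, k, nums):
    process(height)
    k *= 22
    if rate == 15:
        raise ValueError(k)
    nums += height[31]
    rate = 8 + nums
    k = (rate - k) * (k < rate)
    for count in k:
        k *= 0
        if height <= nums:
            break
    if k != 25:
        height = nums
    else:
        nums = rate // nums + height[13]
    return rate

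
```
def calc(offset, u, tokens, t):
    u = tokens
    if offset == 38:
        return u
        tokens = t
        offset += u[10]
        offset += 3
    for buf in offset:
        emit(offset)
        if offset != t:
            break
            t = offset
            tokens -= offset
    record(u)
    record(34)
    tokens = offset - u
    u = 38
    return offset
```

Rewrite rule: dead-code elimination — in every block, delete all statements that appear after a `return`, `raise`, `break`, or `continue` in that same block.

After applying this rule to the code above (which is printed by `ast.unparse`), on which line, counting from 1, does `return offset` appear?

13

Transformed code:
def calc(offset, u, tokens, t):
    u = tokens
    if offset == 38:
        return u
    for buf in offset:
        emit(offset)
        if offset != t:
            break
    record(u)
    record(34)
    tokens = offset - u
    u = 38
    return offset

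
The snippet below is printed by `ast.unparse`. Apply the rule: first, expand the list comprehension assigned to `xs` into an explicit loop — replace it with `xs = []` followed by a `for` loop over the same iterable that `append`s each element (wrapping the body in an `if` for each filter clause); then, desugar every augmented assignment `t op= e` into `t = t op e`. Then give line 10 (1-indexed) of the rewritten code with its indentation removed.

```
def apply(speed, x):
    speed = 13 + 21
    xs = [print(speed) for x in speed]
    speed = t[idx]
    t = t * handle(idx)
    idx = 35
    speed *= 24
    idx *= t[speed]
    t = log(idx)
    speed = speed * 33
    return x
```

Transformed code:
def apply(speed, x):
    speed = 13 + 21
    xs = []
    for x in speed:
        xs.append(print(speed))
    speed = t[idx]
    t = t * handle(idx)
    idx = 35
    speed = speed * 24
    idx = idx * t[speed]
    t = log(idx)
    speed = speed * 33
    return x

idx = idx * t[speed]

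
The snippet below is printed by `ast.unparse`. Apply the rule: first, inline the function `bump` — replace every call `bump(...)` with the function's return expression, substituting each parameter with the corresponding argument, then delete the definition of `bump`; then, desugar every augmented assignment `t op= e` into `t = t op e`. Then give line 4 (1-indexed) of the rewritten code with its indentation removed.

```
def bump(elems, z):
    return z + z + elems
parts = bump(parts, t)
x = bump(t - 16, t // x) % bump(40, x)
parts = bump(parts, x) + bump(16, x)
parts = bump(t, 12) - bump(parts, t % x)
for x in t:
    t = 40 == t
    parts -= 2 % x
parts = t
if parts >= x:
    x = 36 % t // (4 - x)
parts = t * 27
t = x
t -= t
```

Transformed code:
parts = t + t + parts
x = (t // x + t // x + (t - 16)) % (x + x + 40)
parts = x + x + parts + (x + x + 16)
parts = 12 + 12 + t - (t % x + t % x + parts)
for x in t:
    t = 40 == t
    parts = parts - 2 % x
parts = t
if parts >= x:
    x = 36 % t // (4 - x)
parts = t * 27
t = x
t = t - t

parts = 12 + 12 + t - (t % x + t % x + parts)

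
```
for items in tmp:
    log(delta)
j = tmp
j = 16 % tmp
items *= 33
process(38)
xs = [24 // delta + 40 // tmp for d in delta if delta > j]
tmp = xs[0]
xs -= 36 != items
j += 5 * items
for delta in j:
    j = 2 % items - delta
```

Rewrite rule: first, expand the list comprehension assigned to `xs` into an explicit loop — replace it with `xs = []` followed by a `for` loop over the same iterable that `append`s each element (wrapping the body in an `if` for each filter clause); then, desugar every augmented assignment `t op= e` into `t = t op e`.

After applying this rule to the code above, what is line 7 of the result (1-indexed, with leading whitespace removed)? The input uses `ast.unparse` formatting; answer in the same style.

xs = []

Transformed code:
for items in tmp:
    log(delta)
j = tmp
j = 16 % tmp
items = items * 33
process(38)
xs = []
for d in delta:
    if delta > j:
        xs.append(24 // delta + 40 // tmp)
tmp = xs[0]
xs = xs - (36 != items)
j = j + 5 * items
for delta in j:
    j = 2 % items - delta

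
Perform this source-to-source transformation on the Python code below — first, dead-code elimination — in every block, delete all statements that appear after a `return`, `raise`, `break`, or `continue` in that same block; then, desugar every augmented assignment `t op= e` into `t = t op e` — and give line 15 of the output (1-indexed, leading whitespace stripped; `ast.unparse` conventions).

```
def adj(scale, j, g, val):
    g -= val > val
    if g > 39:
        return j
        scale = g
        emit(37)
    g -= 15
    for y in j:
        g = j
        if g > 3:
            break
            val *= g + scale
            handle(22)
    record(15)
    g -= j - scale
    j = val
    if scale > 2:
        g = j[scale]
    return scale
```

Transformed code:
def adj(scale, j, g, val):
    g = g - (val > val)
    if g > 39:
        return j
    g = g - 15
    for y in j:
        g = j
        if g > 3:
            break
    record(15)
    g = g - (j - scale)
    j = val
    if scale > 2:
        g = j[scale]
    return scale

return scale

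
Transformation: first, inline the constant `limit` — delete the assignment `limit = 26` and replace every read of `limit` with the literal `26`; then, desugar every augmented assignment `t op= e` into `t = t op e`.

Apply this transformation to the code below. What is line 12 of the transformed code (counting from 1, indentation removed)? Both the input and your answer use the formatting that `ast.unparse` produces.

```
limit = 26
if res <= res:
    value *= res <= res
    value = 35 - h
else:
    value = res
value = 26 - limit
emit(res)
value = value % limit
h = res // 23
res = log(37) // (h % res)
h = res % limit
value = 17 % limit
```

Transformed code:
if res <= res:
    value = value * (res <= res)
    value = 35 - h
else:
    value = res
value = 26 - 26
emit(res)
value = value % 26
h = res // 23
res = log(37) // (h % res)
h = res % 26
value = 17 % 26

value = 17 % 26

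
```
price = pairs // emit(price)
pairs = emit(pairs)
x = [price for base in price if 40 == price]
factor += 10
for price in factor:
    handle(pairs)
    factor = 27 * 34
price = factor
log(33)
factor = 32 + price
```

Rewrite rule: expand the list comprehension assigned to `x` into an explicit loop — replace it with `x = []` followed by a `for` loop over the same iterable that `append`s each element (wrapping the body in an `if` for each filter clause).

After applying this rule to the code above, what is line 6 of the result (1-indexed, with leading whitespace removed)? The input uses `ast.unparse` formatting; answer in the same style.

x.append(price)

Transformed code:
price = pairs // emit(price)
pairs = emit(pairs)
x = []
for base in price:
    if 40 == price:
        x.append(price)
factor += 10
for price in factor:
    handle(pairs)
    factor = 27 * 34
price = factor
log(33)
factor = 32 + price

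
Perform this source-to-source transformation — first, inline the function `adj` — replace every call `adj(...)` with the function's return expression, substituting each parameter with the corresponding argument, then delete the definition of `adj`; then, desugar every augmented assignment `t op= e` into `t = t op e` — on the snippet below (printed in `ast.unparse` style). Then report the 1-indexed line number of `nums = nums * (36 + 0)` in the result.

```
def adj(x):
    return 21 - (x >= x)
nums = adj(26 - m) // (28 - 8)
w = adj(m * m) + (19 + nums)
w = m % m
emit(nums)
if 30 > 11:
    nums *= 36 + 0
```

Transformed code:
nums = (21 - (26 - m >= 26 - m)) // (28 - 8)
w = 21 - (m * m >= m * m) + (19 + nums)
w = m % m
emit(nums)
if 30 > 11:
    nums = nums * (36 + 0)

6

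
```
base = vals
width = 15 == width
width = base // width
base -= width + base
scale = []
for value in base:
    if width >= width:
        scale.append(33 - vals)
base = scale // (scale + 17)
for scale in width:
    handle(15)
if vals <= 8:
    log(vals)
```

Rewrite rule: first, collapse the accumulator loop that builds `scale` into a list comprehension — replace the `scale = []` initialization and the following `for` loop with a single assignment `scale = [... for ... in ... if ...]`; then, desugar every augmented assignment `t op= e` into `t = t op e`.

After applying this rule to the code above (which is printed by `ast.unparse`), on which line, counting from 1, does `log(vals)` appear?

10

Transformed code:
base = vals
width = 15 == width
width = base // width
base = base - (width + base)
scale = [33 - vals for value in base if width >= width]
base = scale // (scale + 17)
for scale in width:
    handle(15)
if vals <= 8:
    log(vals)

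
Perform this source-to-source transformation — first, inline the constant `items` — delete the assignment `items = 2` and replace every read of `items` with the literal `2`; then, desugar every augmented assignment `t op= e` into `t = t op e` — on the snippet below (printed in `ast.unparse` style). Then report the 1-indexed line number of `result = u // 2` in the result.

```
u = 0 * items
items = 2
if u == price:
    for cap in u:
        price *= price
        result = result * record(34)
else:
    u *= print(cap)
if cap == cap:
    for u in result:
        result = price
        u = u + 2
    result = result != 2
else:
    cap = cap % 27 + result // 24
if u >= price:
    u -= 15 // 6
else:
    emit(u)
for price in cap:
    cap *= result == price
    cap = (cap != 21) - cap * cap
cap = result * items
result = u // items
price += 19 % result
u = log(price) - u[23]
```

23

Transformed code:
u = 0 * 2
if u == price:
    for cap in u:
        price = price * price
        result = result * record(34)
else:
    u = u * print(cap)
if cap == cap:
    for u in result:
        result = price
        u = u + 2
    result = result != 2
else:
    cap = cap % 27 + result // 24
if u >= price:
    u = u - 15 // 6
else:
    emit(u)
for price in cap:
    cap = cap * (result == price)
    cap = (cap != 21) - cap * cap
cap = result * 2
result = u // 2
price = price + 19 % result
u = log(price) - u[23]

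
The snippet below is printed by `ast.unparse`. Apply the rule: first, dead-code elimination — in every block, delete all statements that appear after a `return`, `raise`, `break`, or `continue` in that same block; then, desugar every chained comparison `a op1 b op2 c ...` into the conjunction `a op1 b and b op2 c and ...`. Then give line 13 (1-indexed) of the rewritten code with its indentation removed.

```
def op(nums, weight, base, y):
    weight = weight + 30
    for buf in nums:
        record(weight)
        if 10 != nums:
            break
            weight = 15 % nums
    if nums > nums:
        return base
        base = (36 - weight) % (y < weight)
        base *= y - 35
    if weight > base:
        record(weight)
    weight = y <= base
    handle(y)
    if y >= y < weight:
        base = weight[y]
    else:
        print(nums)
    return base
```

Transformed code:
def op(nums, weight, base, y):
    weight = weight + 30
    for buf in nums:
        record(weight)
        if 10 != nums:
            break
    if nums > nums:
        return base
    if weight > base:
        record(weight)
    weight = y <= base
    handle(y)
    if y >= y and y < weight:
        base = weight[y]
    else:
        print(nums)
    return base

if y >= y and y < weight:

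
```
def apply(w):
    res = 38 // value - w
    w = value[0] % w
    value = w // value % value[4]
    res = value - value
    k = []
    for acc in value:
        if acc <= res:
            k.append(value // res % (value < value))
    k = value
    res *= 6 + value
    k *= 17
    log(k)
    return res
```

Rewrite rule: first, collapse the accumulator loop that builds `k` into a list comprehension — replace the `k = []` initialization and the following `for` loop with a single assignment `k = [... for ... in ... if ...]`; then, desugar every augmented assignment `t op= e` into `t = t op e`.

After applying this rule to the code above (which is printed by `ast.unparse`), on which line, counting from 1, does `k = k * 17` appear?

9

Transformed code:
def apply(w):
    res = 38 // value - w
    w = value[0] % w
    value = w // value % value[4]
    res = value - value
    k = [value // res % (value < value) for acc in value if acc <= res]
    k = value
    res = res * (6 + value)
    k = k * 17
    log(k)
    return res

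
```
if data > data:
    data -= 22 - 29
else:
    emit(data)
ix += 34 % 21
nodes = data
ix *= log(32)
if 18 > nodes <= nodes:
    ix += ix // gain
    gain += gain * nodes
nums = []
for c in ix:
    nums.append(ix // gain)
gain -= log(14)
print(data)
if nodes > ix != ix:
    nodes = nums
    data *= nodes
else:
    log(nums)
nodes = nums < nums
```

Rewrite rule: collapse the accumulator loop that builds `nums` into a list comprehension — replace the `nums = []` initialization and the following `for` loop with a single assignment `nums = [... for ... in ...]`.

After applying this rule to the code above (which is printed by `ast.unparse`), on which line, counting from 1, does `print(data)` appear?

Transformed code:
if data > data:
    data -= 22 - 29
else:
    emit(data)
ix += 34 % 21
nodes = data
ix *= log(32)
if 18 > nodes <= nodes:
    ix += ix // gain
    gain += gain * nodes
nums = [ix // gain for c in ix]
gain -= log(14)
print(data)
if nodes > ix != ix:
    nodes = nums
    data *= nodes
else:
    log(nums)
nodes = nums < nums

13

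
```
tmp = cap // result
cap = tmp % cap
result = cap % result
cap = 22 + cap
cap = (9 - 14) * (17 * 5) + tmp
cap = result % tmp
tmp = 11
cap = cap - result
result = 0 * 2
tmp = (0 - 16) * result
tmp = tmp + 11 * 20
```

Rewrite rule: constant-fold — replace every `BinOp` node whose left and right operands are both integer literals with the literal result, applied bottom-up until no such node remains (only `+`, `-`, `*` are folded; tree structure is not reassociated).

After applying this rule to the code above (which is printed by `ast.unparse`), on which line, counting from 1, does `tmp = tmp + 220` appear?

11

Transformed code:
tmp = cap // result
cap = tmp % cap
result = cap % result
cap = 22 + cap
cap = -425 + tmp
cap = result % tmp
tmp = 11
cap = cap - result
result = 0
tmp = -16 * result
tmp = tmp + 220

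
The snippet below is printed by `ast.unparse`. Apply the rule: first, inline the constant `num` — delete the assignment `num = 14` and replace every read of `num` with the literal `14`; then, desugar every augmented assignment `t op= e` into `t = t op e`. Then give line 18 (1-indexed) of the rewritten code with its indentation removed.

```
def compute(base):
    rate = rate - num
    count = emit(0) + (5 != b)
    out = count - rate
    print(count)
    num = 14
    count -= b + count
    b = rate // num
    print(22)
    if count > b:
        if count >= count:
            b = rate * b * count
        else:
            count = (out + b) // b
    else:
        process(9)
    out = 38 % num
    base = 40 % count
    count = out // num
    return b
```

count = out // 14

Transformed code:
def compute(base):
    rate = rate - 14
    count = emit(0) + (5 != b)
    out = count - rate
    print(count)
    count = count - (b + count)
    b = rate // 14
    print(22)
    if count > b:
        if count >= count:
            b = rate * b * count
        else:
            count = (out + b) // b
    else:
        process(9)
    out = 38 % 14
    base = 40 % count
    count = out // 14
    return b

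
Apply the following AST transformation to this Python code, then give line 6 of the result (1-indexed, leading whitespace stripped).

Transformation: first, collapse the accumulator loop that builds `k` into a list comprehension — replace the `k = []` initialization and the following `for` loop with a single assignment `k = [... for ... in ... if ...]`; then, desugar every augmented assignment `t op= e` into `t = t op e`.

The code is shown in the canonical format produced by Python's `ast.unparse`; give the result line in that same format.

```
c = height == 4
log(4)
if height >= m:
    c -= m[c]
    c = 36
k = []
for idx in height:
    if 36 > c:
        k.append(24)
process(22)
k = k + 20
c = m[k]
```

Transformed code:
c = height == 4
log(4)
if height >= m:
    c = c - m[c]
    c = 36
k = [24 for idx in height if 36 > c]
process(22)
k = k + 20
c = m[k]

k = [24 for idx in height if 36 > c]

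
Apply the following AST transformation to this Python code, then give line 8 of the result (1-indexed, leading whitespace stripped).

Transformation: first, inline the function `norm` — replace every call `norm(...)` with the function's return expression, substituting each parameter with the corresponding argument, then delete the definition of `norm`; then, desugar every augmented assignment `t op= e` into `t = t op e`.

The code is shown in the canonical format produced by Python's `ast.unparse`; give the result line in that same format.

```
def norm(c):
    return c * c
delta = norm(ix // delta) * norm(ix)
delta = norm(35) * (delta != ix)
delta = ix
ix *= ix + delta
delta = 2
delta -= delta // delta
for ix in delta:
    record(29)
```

Transformed code:
delta = ix // delta * (ix // delta) * (ix * ix)
delta = 35 * 35 * (delta != ix)
delta = ix
ix = ix * (ix + delta)
delta = 2
delta = delta - delta // delta
for ix in delta:
    record(29)

record(29)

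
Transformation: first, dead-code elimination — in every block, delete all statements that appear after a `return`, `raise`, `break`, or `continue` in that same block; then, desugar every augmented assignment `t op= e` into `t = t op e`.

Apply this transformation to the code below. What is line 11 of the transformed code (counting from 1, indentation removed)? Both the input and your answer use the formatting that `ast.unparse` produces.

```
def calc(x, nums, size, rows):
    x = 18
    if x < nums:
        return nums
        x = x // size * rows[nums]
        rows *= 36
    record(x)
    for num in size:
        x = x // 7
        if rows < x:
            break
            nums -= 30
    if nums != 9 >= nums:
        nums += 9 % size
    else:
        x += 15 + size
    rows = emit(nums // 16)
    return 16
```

Transformed code:
def calc(x, nums, size, rows):
    x = 18
    if x < nums:
        return nums
    record(x)
    for num in size:
        x = x // 7
        if rows < x:
            break
    if nums != 9 >= nums:
        nums = nums + 9 % size
    else:
        x = x + (15 + size)
    rows = emit(nums // 16)
    return 16

nums = nums + 9 % size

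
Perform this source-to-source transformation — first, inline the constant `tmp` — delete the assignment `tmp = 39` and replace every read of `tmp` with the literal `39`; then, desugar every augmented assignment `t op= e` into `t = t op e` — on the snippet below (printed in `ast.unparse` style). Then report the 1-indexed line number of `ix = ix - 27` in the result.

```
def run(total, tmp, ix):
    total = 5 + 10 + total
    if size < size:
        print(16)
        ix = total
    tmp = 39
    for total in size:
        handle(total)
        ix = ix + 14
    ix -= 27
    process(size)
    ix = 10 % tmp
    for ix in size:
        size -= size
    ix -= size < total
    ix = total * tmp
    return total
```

9

Transformed code:
def run(total, tmp, ix):
    total = 5 + 10 + total
    if size < size:
        print(16)
        ix = total
    for total in size:
        handle(total)
        ix = ix + 14
    ix = ix - 27
    process(size)
    ix = 10 % 39
    for ix in size:
        size = size - size
    ix = ix - (size < total)
    ix = total * 39
    return total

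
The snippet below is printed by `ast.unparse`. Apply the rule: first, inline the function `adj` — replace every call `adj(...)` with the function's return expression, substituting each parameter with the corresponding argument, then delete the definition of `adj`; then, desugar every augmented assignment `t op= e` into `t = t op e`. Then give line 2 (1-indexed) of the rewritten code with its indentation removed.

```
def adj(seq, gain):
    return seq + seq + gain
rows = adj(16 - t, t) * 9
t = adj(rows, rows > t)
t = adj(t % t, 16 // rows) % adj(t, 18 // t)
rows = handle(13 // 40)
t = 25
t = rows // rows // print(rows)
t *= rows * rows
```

Transformed code:
rows = (16 - t + (16 - t) + t) * 9
t = rows + rows + (rows > t)
t = (t % t + t % t + 16 // rows) % (t + t + 18 // t)
rows = handle(13 // 40)
t = 25
t = rows // rows // print(rows)
t = t * (rows * rows)

t = rows + rows + (rows > t)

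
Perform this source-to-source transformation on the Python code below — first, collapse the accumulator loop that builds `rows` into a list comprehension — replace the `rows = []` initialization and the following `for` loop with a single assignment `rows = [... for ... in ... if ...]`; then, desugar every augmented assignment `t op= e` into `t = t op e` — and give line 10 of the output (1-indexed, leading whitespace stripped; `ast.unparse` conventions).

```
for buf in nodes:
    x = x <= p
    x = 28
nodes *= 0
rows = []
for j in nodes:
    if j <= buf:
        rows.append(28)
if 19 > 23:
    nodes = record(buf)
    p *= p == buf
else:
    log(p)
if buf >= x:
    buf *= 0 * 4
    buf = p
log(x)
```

Transformed code:
for buf in nodes:
    x = x <= p
    x = 28
nodes = nodes * 0
rows = [28 for j in nodes if j <= buf]
if 19 > 23:
    nodes = record(buf)
    p = p * (p == buf)
else:
    log(p)
if buf >= x:
    buf = buf * (0 * 4)
    buf = p
log(x)

log(p)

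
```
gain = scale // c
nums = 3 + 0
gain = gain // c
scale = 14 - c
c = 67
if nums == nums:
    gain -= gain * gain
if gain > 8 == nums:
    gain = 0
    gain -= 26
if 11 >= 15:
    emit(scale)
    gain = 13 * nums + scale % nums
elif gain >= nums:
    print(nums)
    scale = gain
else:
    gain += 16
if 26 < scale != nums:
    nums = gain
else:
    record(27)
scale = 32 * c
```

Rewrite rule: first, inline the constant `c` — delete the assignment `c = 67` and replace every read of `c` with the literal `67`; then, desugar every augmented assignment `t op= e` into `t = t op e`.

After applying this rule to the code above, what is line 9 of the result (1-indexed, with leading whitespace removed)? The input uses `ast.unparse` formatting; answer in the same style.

gain = gain - 26

Transformed code:
gain = scale // 67
nums = 3 + 0
gain = gain // 67
scale = 14 - 67
if nums == nums:
    gain = gain - gain * gain
if gain > 8 == nums:
    gain = 0
    gain = gain - 26
if 11 >= 15:
    emit(scale)
    gain = 13 * nums + scale % nums
elif gain >= nums:
    print(nums)
    scale = gain
else:
    gain = gain + 16
if 26 < scale != nums:
    nums = gain
else:
    record(27)
scale = 32 * 67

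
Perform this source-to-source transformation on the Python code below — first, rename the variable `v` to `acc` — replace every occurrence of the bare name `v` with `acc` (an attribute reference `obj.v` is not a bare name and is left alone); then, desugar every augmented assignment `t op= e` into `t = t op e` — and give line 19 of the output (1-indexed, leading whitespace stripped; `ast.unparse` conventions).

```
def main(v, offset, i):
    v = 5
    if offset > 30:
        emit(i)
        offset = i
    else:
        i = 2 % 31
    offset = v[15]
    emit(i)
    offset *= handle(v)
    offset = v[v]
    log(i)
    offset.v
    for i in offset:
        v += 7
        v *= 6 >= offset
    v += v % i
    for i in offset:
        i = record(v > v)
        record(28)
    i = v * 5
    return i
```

Transformed code:
def main(acc, offset, i):
    acc = 5
    if offset > 30:
        emit(i)
        offset = i
    else:
        i = 2 % 31
    offset = acc[15]
    emit(i)
    offset = offset * handle(acc)
    offset = acc[acc]
    log(i)
    offset.v
    for i in offset:
        acc = acc + 7
        acc = acc * (6 >= offset)
    acc = acc + acc % i
    for i in offset:
        i = record(acc > acc)
        record(28)
    i = acc * 5
    return i

i = record(acc > acc)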